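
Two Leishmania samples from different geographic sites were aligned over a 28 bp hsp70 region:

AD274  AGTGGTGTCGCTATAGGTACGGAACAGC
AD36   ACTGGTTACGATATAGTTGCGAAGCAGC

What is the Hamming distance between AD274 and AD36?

8

The sequences differ at positions 2 (G/C), 7 (G/T), 8 (T/A), 11 (C/A), 17 (G/T), 19 (A/G), 22 (G/A), 24 (A/G).
That gives 8 mismatches out of 28 aligned sites, so the Hamming distance is 8.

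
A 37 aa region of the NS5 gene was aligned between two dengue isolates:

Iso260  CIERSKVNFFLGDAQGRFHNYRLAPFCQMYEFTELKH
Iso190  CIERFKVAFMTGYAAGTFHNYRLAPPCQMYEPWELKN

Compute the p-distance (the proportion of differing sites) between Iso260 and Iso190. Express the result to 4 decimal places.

Differing sites — 5:S/F; 8:N/A; 10:F/M; 11:L/T; 13:D/Y; 15:Q/A; 17:R/T; 26:F/P; 32:F/P; 33:T/W; 37:H/N.
There are 11 differences over 37 sites, so p = 11/37 = 0.2973.

0.2973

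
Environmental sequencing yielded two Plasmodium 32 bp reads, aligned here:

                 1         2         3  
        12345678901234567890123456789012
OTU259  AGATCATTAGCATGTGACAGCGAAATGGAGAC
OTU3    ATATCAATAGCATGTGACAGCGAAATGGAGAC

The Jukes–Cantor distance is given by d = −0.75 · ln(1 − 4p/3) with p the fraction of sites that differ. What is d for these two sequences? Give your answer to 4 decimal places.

Differing sites — 2:G/T; 7:T/A.
p = 2/32 = 0.062500.
d = −0.75 · ln(1 − (4/3)·0.062500) = −0.75 · ln(0.916667) = −0.75 · (-0.087011) = 0.0653.

0.0653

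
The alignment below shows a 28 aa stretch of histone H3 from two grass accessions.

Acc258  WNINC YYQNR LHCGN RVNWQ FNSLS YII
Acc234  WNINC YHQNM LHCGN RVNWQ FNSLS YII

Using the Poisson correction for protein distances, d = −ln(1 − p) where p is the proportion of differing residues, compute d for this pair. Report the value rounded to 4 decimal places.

0.0741

Mismatches occur at site 7 (Y/H), site 10 (R/M).
p = 2/28 = 0.071429.
d = −ln(1 − 0.071429) = −ln(0.928571) = 0.0741.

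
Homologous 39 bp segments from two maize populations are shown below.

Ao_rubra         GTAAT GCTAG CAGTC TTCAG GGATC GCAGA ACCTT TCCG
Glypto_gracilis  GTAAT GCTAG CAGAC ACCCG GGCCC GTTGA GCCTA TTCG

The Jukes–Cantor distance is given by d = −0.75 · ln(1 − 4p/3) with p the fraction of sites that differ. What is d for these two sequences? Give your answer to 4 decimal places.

Mismatches occur at site 14 (T↔A), site 16 (T↔A), site 17 (T↔C), site 19 (A↔C), site 23 (A↔C), site 24 (T↔C), site 27 (C↔T), site 28 (A↔T), site 31 (A↔G), site 35 (T↔A), site 37 (C↔T).
p = 11/39 = 0.282051.
d = −0.75 · ln(1 − (4/3)·0.282051) = −0.75 · ln(0.623932) = −0.75 · (-0.471714) = 0.3538.

0.3538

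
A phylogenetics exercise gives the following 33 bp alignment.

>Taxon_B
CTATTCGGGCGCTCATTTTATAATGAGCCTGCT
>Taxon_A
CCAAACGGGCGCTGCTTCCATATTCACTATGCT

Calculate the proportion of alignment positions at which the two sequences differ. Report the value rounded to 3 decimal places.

Mismatches occur at site 2 (T/C), site 4 (T/A), site 5 (T/A), site 14 (C/G), site 15 (A/C), site 18 (T/C), site 19 (T/C), site 23 (A/T), site 25 (G/C), site 27 (G/C), site 28 (C/T), site 29 (C/A).
There are 12 differences over 33 sites, so p = 12/33 = 0.364.

0.364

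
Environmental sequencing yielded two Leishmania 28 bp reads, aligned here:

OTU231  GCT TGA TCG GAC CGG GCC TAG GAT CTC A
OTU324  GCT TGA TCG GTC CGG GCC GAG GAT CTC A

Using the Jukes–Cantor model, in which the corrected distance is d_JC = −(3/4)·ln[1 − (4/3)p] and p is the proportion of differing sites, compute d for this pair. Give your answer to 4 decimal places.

Mismatches occur at site 11 (A→T), site 19 (T→G).
p = 2/28 = 0.071429.
d = −0.75 · ln(1 − (4/3)·0.071429) = −0.75 · ln(0.904761) = −0.75 · (-0.100084) = 0.0751.

0.0751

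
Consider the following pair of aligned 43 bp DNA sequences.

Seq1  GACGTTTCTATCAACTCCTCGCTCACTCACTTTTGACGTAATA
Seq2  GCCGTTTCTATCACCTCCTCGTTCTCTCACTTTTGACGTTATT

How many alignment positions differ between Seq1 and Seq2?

Mismatches occur at site 2 (A→C), site 14 (A→C), site 22 (C→T), site 25 (A→T), site 40 (A→T), site 43 (A→T).
That gives 6 mismatches out of 43 aligned sites, so the Hamming distance is 6.

6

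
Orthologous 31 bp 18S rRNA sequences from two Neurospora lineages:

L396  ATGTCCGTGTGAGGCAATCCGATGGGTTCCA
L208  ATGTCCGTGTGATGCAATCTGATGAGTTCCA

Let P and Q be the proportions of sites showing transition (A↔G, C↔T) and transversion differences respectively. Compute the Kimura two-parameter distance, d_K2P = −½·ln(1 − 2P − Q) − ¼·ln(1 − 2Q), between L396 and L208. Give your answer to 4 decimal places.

0.1046

The sequences differ at positions 13 (G/T, transversion), 20 (C/T, transition), 25 (G/A, transition).
Of the 3 differences, 2 transitions and 1 transversion over 31 sites: P = 2/31 = 0.064516, Q = 1/31 = 0.032258.
d = −0.5·ln(0.838710) − 0.25·ln(0.935484) = −0.5·(-0.175890) − 0.25·(-0.066691) = 0.1046.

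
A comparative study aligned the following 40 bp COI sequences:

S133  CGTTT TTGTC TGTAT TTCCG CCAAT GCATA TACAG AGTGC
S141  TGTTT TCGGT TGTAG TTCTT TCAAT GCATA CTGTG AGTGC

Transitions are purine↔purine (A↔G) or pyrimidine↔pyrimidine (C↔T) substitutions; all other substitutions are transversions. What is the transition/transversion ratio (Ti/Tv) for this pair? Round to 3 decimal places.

1.000

Differing sites — 1:C/T (Ti); 7:T/C (Ti); 9:T/G (Tv); 10:C/T (Ti); 15:T/G (Tv); 19:C/T (Ti); 20:G/T (Tv); 21:C/T (Ti); 31:T/C (Ti); 32:A/T (Tv); 33:C/G (Tv); 34:A/T (Tv).
Of the 12 differences, 6 transitions and 6 transversions, so Ti/Tv = 6/6 = 1.000.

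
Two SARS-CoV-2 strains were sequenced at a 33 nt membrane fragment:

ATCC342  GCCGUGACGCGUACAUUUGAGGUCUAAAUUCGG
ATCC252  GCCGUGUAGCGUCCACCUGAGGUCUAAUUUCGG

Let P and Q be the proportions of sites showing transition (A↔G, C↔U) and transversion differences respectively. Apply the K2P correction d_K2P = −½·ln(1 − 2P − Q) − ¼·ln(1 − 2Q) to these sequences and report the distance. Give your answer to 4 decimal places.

0.2082

Mismatches occur at site 7 (A↔U, transversion), site 8 (C↔A, transversion), site 13 (A↔C, transversion), site 16 (U↔C, transition), site 17 (U↔C, transition), site 28 (A↔U, transversion).
Of the 6 differences, 2 transitions and 4 transversions over 33 sites: P = 2/33 = 0.060606, Q = 4/33 = 0.121212.
d = −0.5·ln(0.757576) − 0.25·ln(0.757576) = −0.5·(-0.277631) − 0.25·(-0.277631) = 0.2082.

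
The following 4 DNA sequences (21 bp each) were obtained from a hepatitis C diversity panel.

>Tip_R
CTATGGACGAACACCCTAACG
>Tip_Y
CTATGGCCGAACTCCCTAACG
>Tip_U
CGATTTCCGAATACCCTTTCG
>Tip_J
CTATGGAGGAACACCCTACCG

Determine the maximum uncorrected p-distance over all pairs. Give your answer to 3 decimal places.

Pairwise Hamming distances:
  Tip_R vs Tip_Y: 2
  Tip_R vs Tip_U: 7
  Tip_R vs Tip_J: 2
  Tip_Y vs Tip_U: 7
  Tip_Y vs Tip_J: 4
  Tip_U vs Tip_J: 8
The largest is 8 mismatches, between Tip_U and Tip_J; p = 8/21 = 0.381.

0.381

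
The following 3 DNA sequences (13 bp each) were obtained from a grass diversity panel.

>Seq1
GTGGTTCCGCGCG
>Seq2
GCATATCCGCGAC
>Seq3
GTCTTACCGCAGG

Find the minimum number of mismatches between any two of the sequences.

Pairwise Hamming distances:
  Seq1 vs Seq2: 6
  Seq1 vs Seq3: 5
  Seq2 vs Seq3: 7
The smallest is 5, between Seq1 and Seq3.

5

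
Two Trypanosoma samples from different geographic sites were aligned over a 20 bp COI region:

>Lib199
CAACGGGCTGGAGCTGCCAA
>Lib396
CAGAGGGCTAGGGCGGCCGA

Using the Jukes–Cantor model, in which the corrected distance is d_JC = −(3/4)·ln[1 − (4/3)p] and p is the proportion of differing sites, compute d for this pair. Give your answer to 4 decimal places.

The sequences differ at positions 3 (A/G), 4 (C/A), 10 (G/A), 12 (A/G), 15 (T/G), 19 (A/G).
p = 6/20 = 0.300000.
d = −0.75 · ln(1 − (4/3)·0.300000) = −0.75 · ln(0.600000) = −0.75 · (-0.510826) = 0.3831.

0.3831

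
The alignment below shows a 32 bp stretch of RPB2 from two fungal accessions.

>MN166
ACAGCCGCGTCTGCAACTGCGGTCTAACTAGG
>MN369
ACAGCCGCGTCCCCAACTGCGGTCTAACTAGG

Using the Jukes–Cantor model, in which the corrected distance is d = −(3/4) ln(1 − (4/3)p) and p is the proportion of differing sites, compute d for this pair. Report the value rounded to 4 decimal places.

0.0653

The sequences differ at positions 12 (T/C), 13 (G/C).
p = 2/32 = 0.062500.
d = −0.75 · ln(1 − (4/3)·0.062500) = −0.75 · ln(0.916667) = −0.75 · (-0.087011) = 0.0653.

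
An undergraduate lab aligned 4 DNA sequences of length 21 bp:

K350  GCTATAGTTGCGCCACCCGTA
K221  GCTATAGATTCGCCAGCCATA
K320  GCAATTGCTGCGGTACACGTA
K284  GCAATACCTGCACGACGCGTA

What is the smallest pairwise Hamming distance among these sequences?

4

Pairwise Hamming distances:
  K350 vs K221: 4
  K350 vs K320: 6
  K350 vs K284: 6
  K221 vs K320: 9
  K221 vs K284: 9
  K320 vs K284: 6
The smallest is 4, between K350 and K221.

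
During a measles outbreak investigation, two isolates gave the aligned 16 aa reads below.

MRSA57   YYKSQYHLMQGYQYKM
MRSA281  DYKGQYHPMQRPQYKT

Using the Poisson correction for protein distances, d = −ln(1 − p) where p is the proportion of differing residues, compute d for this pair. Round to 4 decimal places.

Differing sites — 1:Y/D; 4:S/G; 8:L/P; 11:G/R; 12:Y/P; 16:M/T.
p = 6/16 = 0.375000.
d = −ln(1 − 0.375000) = −ln(0.625000) = 0.4700.

0.4700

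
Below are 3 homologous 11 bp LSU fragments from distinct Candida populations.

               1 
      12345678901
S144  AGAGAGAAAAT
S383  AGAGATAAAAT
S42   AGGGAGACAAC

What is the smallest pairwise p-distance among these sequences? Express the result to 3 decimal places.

Pairwise Hamming distances:
  S144 vs S383: 1
  S144 vs S42: 3
  S383 vs S42: 4
The smallest is 1 mismatch, between S144 and S383; p = 1/11 = 0.091.

0.091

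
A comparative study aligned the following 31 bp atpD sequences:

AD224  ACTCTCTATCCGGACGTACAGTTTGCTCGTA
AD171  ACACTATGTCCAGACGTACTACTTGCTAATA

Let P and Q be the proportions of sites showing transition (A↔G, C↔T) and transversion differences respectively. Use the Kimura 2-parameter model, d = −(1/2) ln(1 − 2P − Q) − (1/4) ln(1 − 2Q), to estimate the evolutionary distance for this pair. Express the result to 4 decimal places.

0.3750

Differing sites — 3:T/A (Tv); 6:C/A (Tv); 8:A/G (Ti); 12:G/A (Ti); 20:A/T (Tv); 21:G/A (Ti); 22:T/C (Ti); 28:C/A (Tv); 29:G/A (Ti).
Of the 9 differences, 5 transitions and 4 transversions over 31 sites: P = 5/31 = 0.161290, Q = 4/31 = 0.129032.
d = −0.5·ln(0.548388) − 0.25·ln(0.741936) = −0.5·(-0.600772) − 0.25·(-0.298492) = 0.3750.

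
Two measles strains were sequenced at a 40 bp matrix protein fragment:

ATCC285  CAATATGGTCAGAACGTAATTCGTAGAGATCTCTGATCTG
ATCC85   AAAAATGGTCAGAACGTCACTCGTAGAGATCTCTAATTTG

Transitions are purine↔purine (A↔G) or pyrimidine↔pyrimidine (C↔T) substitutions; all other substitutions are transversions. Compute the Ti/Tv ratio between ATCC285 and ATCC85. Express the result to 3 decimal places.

1.000

Mismatches occur at site 1 (C→A, transversion), site 4 (T→A, transversion), site 18 (A→C, transversion), site 20 (T→C, transition), site 35 (G→A, transition), site 38 (C→T, transition).
Of the 6 differences, 3 transitions and 3 transversions, so Ti/Tv = 3/3 = 1.000.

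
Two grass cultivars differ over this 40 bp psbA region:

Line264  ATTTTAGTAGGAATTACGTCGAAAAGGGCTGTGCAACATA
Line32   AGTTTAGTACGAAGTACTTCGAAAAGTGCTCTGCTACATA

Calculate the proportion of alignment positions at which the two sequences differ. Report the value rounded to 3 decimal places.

Mismatches occur at site 2 (T↔G), site 10 (G↔C), site 14 (T↔G), site 18 (G↔T), site 27 (G↔T), site 31 (G↔C), site 35 (A↔T).
There are 7 differences over 40 sites, so p = 7/40 = 0.175.

0.175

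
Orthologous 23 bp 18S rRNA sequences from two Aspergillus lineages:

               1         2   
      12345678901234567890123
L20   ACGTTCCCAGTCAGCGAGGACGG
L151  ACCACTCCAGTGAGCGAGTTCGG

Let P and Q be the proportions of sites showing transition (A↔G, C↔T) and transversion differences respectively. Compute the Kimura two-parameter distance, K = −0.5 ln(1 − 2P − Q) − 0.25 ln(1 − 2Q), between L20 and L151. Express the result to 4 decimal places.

Mismatches occur at site 3 (G→C, transversion), site 4 (T→A, transversion), site 5 (T→C, transition), site 6 (C→T, transition), site 12 (C→G, transversion), site 19 (G→T, transversion), site 20 (A→T, transversion).
Of the 7 differences, 2 transitions and 5 transversions over 23 sites: P = 2/23 = 0.086957, Q = 5/23 = 0.217391.
d = −0.5·ln(0.608695) − 0.25·ln(0.565218) = −0.5·(-0.496438) − 0.25·(-0.570544) = 0.3909.

0.3909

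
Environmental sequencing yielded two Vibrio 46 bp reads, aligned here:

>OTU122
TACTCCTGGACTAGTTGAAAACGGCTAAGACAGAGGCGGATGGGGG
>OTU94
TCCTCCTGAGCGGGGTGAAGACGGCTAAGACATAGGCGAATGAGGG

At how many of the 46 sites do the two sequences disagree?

Differing sites — 2:A/C; 9:G/A; 10:A/G; 12:T/G; 13:A/G; 15:T/G; 20:A/G; 33:G/T; 39:G/A; 43:G/A.
That gives 10 mismatches out of 46 aligned sites, so the Hamming distance is 10.

10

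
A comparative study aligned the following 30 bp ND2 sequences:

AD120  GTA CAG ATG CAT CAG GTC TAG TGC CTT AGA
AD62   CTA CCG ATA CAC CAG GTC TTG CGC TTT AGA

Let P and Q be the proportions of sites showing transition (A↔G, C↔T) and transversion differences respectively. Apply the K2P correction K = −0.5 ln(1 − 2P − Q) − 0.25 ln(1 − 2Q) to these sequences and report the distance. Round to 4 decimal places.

Mismatches occur at site 1 (G↔C, transversion), site 5 (A↔C, transversion), site 9 (G↔A, transition), site 12 (T↔C, transition), site 20 (A↔T, transversion), site 22 (T↔C, transition), site 25 (C↔T, transition).
Of the 7 differences, 4 transitions and 3 transversions over 30 sites: P = 4/30 = 0.133333, Q = 3/30 = 0.100000.
d = −0.5·ln(0.633334) − 0.25·ln(0.800000) = −0.5·(-0.456757) − 0.25·(-0.223144) = 0.2842.

0.2842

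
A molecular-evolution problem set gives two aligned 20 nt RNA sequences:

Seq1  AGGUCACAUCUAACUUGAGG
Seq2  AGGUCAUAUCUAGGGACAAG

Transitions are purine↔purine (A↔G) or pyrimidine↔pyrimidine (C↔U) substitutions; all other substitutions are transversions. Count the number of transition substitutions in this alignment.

3

Mismatches occur at site 7 (C↔U, transition), site 13 (A↔G, transition), site 14 (C↔G, transversion), site 15 (U↔G, transversion), site 16 (U↔A, transversion), site 17 (G↔C, transversion), site 19 (G↔A, transition).
Of the 7 differences, 3 transitions and 4 transversions, so the answer is 3.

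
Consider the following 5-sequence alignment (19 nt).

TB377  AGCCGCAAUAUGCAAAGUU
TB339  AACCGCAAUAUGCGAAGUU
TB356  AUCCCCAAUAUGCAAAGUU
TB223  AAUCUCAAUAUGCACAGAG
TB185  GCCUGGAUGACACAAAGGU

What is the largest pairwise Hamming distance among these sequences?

13

Pairwise Hamming distances:
  TB377 vs TB339: 2
  TB377 vs TB356: 2
  TB377 vs TB223: 6
  TB377 vs TB185: 9
  TB339 vs TB356: 3
  TB339 vs TB223: 6
  TB339 vs TB185: 10
  TB356 vs TB223: 6
  TB356 vs TB185: 10
  TB223 vs TB185: 13
The largest is 13, between TB223 and TB185.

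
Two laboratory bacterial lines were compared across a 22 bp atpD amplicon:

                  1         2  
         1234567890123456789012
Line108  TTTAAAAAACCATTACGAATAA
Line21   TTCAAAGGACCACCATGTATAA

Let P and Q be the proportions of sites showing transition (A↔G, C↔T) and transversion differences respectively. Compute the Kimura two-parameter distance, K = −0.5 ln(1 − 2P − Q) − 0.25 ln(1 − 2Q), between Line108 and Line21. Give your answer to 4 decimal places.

The sequences differ at positions 3 (T/C, transition), 7 (A/G, transition), 8 (A/G, transition), 13 (T/C, transition), 14 (T/C, transition), 16 (C/T, transition), 18 (A/T, transversion).
Of the 7 differences, 6 transitions and 1 transversion over 22 sites: P = 6/22 = 0.272727, Q = 1/22 = 0.045455.
d = −0.5·ln(0.409091) − 0.25·ln(0.909090) = −0.5·(-0.893818) − 0.25·(-0.095311) = 0.4707.

0.4707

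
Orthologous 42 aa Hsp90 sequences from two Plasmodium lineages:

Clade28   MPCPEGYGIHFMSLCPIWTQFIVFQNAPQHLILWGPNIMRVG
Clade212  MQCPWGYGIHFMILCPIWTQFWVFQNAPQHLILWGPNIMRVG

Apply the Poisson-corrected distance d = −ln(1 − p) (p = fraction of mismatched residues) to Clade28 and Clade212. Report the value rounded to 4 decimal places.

Mismatches occur at site 2 (P/Q), site 5 (E/W), site 13 (S/I), site 22 (I/W).
p = 4/42 = 0.095238.
d = −ln(1 − 0.095238) = −ln(0.904762) = 0.1001.

0.1001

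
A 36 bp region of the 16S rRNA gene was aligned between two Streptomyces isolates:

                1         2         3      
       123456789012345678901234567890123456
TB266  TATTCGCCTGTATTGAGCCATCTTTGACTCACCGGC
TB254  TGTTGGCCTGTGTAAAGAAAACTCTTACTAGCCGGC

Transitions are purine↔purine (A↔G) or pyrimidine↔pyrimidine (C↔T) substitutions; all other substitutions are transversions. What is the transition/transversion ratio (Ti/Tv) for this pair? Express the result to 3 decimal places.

0.714

Mismatches occur at site 2 (A/G, transition), site 5 (C/G, transversion), site 12 (A/G, transition), site 14 (T/A, transversion), site 15 (G/A, transition), site 18 (C/A, transversion), site 19 (C/A, transversion), site 21 (T/A, transversion), site 24 (T/C, transition), site 26 (G/T, transversion), site 30 (C/A, transversion), site 31 (A/G, transition).
Of the 12 differences, 5 transitions and 7 transversions, so Ti/Tv = 5/7 = 0.714.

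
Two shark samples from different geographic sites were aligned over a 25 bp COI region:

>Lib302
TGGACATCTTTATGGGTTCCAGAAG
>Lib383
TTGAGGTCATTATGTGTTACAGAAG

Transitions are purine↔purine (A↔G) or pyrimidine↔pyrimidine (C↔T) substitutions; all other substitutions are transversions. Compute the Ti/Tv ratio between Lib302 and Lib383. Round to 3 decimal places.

Mismatches occur at site 2 (G↔T, transversion), site 5 (C↔G, transversion), site 6 (A↔G, transition), site 9 (T↔A, transversion), site 15 (G↔T, transversion), site 19 (C↔A, transversion).
Of the 6 differences, 1 transition and 5 transversions, so Ti/Tv = 1/5 = 0.200.

0.200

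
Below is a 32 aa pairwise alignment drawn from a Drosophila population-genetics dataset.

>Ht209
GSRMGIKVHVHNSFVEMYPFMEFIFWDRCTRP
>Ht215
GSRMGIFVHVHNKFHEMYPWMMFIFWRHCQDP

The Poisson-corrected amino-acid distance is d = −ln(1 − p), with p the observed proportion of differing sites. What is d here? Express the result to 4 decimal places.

Differing sites — 7:K/F; 13:S/K; 15:V/H; 20:F/W; 22:E/M; 27:D/R; 28:R/H; 30:T/Q; 31:R/D.
p = 9/32 = 0.281250.
d = −ln(1 − 0.281250) = −ln(0.718750) = 0.3302.

0.3302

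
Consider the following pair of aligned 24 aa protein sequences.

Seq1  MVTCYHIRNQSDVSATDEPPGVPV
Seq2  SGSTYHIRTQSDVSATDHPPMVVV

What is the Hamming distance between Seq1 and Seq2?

Differing sites — 1:M/S; 2:V/G; 3:T/S; 4:C/T; 9:N/T; 18:E/H; 21:G/M; 23:P/V.
That gives 8 mismatches out of 24 aligned sites, so the Hamming distance is 8.

8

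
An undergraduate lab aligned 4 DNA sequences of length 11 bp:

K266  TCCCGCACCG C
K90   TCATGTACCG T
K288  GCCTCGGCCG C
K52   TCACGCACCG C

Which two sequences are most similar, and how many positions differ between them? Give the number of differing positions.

Pairwise Hamming distances:
  K266 vs K90: 4
  K266 vs K288: 5
  K266 vs K52: 1
  K90 vs K288: 6
  K90 vs K52: 3
  K288 vs K52: 6
The smallest is 1, between K266 and K52.

1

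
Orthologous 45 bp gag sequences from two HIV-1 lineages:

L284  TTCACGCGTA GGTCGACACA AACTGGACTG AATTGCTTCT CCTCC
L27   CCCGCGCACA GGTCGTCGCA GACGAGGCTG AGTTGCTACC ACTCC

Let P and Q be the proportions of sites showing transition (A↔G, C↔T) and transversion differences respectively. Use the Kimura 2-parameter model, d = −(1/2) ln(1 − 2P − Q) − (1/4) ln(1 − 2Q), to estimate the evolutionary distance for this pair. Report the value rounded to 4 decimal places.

0.4800

Differing sites — 1:T/C (Ti); 2:T/C (Ti); 4:A/G (Ti); 8:G/A (Ti); 9:T/C (Ti); 16:A/T (Tv); 18:A/G (Ti); 21:A/G (Ti); 24:T/G (Tv); 25:G/A (Ti); 27:A/G (Ti); 32:A/G (Ti); 38:T/A (Tv); 40:T/C (Ti); 41:C/A (Tv).
Of the 15 differences, 11 transitions and 4 transversions over 45 sites: P = 11/45 = 0.244444, Q = 4/45 = 0.088889.
d = −0.5·ln(0.422223) − 0.25·ln(0.822222) = −0.5·(-0.862222) − 0.25·(-0.195745) = 0.4800.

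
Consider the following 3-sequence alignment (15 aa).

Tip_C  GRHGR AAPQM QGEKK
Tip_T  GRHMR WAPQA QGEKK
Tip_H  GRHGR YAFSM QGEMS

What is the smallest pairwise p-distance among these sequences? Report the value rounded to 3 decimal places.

0.200

Pairwise Hamming distances:
  Tip_C vs Tip_T: 3
  Tip_C vs Tip_H: 5
  Tip_T vs Tip_H: 7
The smallest is 3 mismatches, between Tip_C and Tip_T; p = 3/15 = 0.200.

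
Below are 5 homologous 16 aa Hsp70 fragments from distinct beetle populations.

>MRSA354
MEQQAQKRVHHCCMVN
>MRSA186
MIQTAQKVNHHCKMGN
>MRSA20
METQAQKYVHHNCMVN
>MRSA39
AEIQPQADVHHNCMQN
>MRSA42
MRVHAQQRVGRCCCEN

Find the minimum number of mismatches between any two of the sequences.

3

Pairwise Hamming distances:
  MRSA354 vs MRSA186: 6
  MRSA354 vs MRSA20: 3
  MRSA354 vs MRSA39: 7
  MRSA354 vs MRSA42: 8
  MRSA186 vs MRSA20: 8
  MRSA186 vs MRSA39: 11
  MRSA186 vs MRSA42: 11
  MRSA20 vs MRSA39: 6
  MRSA20 vs MRSA42: 10
  MRSA39 vs MRSA42: 12
The smallest is 3, between MRSA354 and MRSA20.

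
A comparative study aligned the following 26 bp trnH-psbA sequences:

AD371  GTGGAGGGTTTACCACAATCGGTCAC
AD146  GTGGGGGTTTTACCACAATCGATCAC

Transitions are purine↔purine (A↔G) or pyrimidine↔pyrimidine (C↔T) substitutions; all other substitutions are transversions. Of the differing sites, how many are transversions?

1

The sequences differ at positions 5 (A/G, transition), 8 (G/T, transversion), 22 (G/A, transition).
Of the 3 differences, 2 transitions and 1 transversion, so the answer is 1.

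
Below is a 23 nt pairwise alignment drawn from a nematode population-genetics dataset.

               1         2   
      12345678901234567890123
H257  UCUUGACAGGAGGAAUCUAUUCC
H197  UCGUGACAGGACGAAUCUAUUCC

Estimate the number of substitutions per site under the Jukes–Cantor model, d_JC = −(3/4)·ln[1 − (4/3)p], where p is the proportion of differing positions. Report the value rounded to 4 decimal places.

The sequences differ at positions 3 (U/G), 12 (G/C).
p = 2/23 = 0.086957.
d = −0.75 · ln(1 − (4/3)·0.086957) = −0.75 · ln(0.884057) = −0.75 · (-0.123234) = 0.0924.

0.0924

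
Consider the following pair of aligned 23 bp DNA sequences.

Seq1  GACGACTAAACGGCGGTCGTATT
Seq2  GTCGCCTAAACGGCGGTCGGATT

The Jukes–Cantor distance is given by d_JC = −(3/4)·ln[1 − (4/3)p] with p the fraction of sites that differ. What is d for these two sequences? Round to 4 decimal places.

Differing sites — 2:A/T; 5:A/C; 20:T/G.
p = 3/23 = 0.130435.
d = −0.75 · ln(1 − (4/3)·0.130435) = −0.75 · ln(0.826087) = −0.75 · (-0.191055) = 0.1433.

0.1433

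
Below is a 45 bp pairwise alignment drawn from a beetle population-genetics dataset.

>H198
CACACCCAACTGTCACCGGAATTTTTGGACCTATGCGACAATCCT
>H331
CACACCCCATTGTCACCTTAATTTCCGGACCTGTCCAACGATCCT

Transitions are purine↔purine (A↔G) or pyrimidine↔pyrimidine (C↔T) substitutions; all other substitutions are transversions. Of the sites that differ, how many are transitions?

6

The sequences differ at positions 8 (A/C, transversion), 10 (C/T, transition), 18 (G/T, transversion), 19 (G/T, transversion), 25 (T/C, transition), 26 (T/C, transition), 33 (A/G, transition), 35 (G/C, transversion), 37 (G/A, transition), 40 (A/G, transition).
Of the 10 differences, 6 transitions and 4 transversions, so the answer is 6.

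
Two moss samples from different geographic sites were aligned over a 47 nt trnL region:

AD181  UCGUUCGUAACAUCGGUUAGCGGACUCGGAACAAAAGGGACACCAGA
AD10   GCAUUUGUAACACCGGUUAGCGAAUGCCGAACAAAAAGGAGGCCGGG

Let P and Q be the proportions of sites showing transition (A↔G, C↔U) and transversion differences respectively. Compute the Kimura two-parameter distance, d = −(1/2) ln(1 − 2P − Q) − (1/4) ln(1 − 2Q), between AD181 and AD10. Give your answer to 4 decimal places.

The sequences differ at positions 1 (U/G, transversion), 3 (G/A, transition), 6 (C/U, transition), 13 (U/C, transition), 23 (G/A, transition), 25 (C/U, transition), 26 (U/G, transversion), 28 (G/C, transversion), 37 (G/A, transition), 41 (C/G, transversion), 42 (A/G, transition), 45 (A/G, transition), 47 (A/G, transition).
Of the 13 differences, 9 transitions and 4 transversions over 47 sites: P = 9/47 = 0.191489, Q = 4/47 = 0.085106.
d = −0.5·ln(0.531916) − 0.25·ln(0.829788) = −0.5·(-0.631270) − 0.25·(-0.186585) = 0.3623.

0.3623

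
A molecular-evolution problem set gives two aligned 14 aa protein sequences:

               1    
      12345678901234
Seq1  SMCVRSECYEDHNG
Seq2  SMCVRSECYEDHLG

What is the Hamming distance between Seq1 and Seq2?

1

The sequences differ at position 13 (N/L).
That gives 1 mismatch out of 14 aligned sites, so the Hamming distance is 1.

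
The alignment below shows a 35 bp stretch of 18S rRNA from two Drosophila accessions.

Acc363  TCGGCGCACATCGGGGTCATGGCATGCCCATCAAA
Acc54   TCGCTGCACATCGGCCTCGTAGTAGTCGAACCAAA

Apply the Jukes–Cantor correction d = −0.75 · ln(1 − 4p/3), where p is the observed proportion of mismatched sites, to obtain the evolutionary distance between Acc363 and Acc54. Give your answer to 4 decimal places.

Mismatches occur at site 4 (G→C), site 5 (C→T), site 15 (G→C), site 16 (G→C), site 19 (A→G), site 21 (G→A), site 23 (C→T), site 25 (T→G), site 26 (G→T), site 28 (C→G), site 29 (C→A), site 31 (T→C).
p = 12/35 = 0.342857.
d = −0.75 · ln(1 − (4/3)·0.342857) = −0.75 · ln(0.542857) = −0.75 · (-0.610909) = 0.4582.

0.4582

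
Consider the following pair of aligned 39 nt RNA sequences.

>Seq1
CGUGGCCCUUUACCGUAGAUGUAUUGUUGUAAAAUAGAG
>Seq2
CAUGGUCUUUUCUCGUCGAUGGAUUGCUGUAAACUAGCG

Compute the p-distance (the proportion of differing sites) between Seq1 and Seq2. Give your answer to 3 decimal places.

Mismatches occur at site 2 (G/A), site 6 (C/U), site 8 (C/U), site 12 (A/C), site 13 (C/U), site 17 (A/C), site 22 (U/G), site 27 (U/C), site 34 (A/C), site 38 (A/C).
There are 10 differences over 39 sites, so p = 10/39 = 0.256.

0.256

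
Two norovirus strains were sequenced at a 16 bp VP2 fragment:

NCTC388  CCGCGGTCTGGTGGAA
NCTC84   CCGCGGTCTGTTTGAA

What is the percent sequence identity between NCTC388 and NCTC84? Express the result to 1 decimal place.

87.5%

The sequences differ at positions 11 (G/T), 13 (G/T).
14 of the 16 sites match, so the percent identity is 14/16 × 100 = 87.5%.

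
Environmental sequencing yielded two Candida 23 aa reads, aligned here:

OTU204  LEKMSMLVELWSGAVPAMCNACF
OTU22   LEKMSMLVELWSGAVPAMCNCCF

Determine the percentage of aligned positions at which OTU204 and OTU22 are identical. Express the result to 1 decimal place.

A single mismatch occurs at site 21 (A/C).
22 of the 23 sites match, so the percent identity is 22/23 × 100 = 95.7%.

95.7%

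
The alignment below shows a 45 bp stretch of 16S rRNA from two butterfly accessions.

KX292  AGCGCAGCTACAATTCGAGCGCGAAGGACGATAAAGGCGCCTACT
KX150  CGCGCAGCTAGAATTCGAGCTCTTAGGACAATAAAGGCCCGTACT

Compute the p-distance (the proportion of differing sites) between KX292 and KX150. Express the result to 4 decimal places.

Differing sites — 1:A/C; 11:C/G; 21:G/T; 23:G/T; 24:A/T; 30:G/A; 39:G/C; 41:C/G.
There are 8 differences over 45 sites, so p = 8/45 = 0.1778.

0.1778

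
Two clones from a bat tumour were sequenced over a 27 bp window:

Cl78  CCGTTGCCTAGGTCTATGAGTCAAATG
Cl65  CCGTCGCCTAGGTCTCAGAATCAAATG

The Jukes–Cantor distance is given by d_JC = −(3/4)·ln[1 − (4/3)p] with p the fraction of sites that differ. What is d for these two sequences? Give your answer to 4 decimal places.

The sequences differ at positions 5 (T/C), 16 (A/C), 17 (T/A), 20 (G/A).
p = 4/27 = 0.148148.
d = −0.75 · ln(1 − (4/3)·0.148148) = −0.75 · ln(0.802469) = −0.75 · (-0.220062) = 0.1650.

0.1650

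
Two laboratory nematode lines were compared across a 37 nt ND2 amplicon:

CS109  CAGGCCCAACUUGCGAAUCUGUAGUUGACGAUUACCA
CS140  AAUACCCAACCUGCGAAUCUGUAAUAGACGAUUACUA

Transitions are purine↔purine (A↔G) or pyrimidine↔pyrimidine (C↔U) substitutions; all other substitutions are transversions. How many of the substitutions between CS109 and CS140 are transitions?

4

Mismatches occur at site 1 (C↔A, transversion), site 3 (G↔U, transversion), site 4 (G↔A, transition), site 11 (U↔C, transition), site 24 (G↔A, transition), site 26 (U↔A, transversion), site 36 (C↔U, transition).
Of the 7 differences, 4 transitions and 3 transversions, so the answer is 4.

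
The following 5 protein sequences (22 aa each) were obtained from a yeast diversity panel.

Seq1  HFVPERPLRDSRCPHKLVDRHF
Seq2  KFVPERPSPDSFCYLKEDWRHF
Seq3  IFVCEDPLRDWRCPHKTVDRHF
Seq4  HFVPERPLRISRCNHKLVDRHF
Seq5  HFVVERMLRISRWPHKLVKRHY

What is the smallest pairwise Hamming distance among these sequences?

Pairwise Hamming distances:
  Seq1 vs Seq2: 9
  Seq1 vs Seq3: 5
  Seq1 vs Seq4: 2
  Seq1 vs Seq5: 6
  Seq2 vs Seq3: 12
  Seq2 vs Seq4: 10
  Seq2 vs Seq5: 14
  Seq3 vs Seq4: 7
  Seq3 vs Seq5: 10
  Seq4 vs Seq5: 6
The smallest is 2, between Seq1 and Seq4.

2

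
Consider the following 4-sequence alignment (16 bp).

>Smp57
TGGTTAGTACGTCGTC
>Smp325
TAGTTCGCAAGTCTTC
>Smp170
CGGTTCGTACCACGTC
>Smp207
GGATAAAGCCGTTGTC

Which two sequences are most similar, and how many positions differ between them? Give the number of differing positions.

Pairwise Hamming distances:
  Smp57 vs Smp325: 5
  Smp57 vs Smp170: 4
  Smp57 vs Smp207: 7
  Smp325 vs Smp170: 7
  Smp325 vs Smp207: 11
  Smp170 vs Smp207: 10
The smallest is 4, between Smp57 and Smp170.

4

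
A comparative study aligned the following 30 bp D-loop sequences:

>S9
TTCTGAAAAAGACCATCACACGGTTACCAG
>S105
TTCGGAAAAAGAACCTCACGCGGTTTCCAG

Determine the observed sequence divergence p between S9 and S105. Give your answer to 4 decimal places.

Mismatches occur at site 4 (T↔G), site 13 (C↔A), site 15 (A↔C), site 20 (A↔G), site 26 (A↔T).
There are 5 differences over 30 sites, so p = 5/30 = 0.1667.

0.1667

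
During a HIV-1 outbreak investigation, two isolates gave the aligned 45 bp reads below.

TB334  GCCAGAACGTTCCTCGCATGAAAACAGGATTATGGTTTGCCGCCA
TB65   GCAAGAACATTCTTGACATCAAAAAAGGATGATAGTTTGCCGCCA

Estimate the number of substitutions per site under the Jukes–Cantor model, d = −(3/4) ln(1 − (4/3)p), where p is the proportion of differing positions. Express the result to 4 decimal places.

0.2326

Differing sites — 3:C/A; 9:G/A; 13:C/T; 15:C/G; 16:G/A; 20:G/C; 25:C/A; 31:T/G; 34:G/A.
p = 9/45 = 0.200000.
d = −0.75 · ln(1 − (4/3)·0.200000) = −0.75 · ln(0.733333) = −0.75 · (-0.310155) = 0.2326.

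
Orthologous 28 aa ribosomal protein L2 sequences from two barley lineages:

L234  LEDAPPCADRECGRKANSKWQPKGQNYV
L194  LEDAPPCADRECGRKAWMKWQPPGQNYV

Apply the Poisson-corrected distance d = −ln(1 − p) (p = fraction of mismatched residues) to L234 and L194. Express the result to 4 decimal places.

0.1133

The sequences differ at positions 17 (N/W), 18 (S/M), 23 (K/P).
p = 3/28 = 0.107143.
d = −ln(1 − 0.107143) = −ln(0.892857) = 0.1133.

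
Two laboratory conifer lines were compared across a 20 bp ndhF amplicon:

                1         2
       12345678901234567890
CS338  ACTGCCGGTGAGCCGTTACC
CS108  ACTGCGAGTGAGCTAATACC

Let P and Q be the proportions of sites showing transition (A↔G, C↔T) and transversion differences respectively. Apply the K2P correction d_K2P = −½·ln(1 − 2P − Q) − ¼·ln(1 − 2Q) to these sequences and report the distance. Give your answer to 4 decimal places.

Mismatches occur at site 6 (C/G, transversion), site 7 (G/A, transition), site 14 (C/T, transition), site 15 (G/A, transition), site 16 (T/A, transversion).
Of the 5 differences, 3 transitions and 2 transversions over 20 sites: P = 3/20 = 0.150000, Q = 2/20 = 0.100000.
d = −0.5·ln(0.600000) − 0.25·ln(0.800000) = −0.5·(-0.510826) − 0.25·(-0.223144) = 0.3112.

0.3112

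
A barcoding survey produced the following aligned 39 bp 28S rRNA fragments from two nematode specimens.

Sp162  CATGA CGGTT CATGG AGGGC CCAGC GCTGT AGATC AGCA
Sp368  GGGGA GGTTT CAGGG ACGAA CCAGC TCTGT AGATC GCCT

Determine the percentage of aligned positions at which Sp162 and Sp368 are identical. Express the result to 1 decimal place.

The sequences differ at positions 1 (C/G), 2 (A/G), 3 (T/G), 6 (C/G), 8 (G/T), 13 (T/G), 17 (G/C), 19 (G/A), 20 (C/A), 26 (G/T), 36 (A/G), 37 (G/C), 39 (A/T).
26 of the 39 sites match, so the percent identity is 26/39 × 100 = 66.7%.

66.7%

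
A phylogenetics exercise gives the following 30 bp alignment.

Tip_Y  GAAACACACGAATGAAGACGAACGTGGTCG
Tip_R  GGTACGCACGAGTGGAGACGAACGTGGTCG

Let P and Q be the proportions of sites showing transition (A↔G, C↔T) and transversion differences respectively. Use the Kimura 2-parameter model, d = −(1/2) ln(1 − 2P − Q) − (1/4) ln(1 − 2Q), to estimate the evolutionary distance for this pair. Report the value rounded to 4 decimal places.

0.1956

The sequences differ at positions 2 (A/G, transition), 3 (A/T, transversion), 6 (A/G, transition), 12 (A/G, transition), 15 (A/G, transition).
Of the 5 differences, 4 transitions and 1 transversion over 30 sites: P = 4/30 = 0.133333, Q = 1/30 = 0.033333.
d = −0.5·ln(0.700001) − 0.25·ln(0.933334) = −0.5·(-0.356674) − 0.25·(-0.068992) = 0.1956.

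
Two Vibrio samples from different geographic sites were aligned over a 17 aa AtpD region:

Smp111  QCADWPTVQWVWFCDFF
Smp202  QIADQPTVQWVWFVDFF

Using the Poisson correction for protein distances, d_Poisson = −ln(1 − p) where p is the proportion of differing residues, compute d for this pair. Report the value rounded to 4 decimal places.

0.1942

Differing sites — 2:C/I; 5:W/Q; 14:C/V.
p = 3/17 = 0.176471.
d = −ln(1 − 0.176471) = −ln(0.823529) = 0.1942.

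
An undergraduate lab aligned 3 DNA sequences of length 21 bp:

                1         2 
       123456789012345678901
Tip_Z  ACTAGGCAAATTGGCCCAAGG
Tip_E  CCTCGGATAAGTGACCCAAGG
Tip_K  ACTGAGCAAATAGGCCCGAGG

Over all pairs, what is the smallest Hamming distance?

4

Pairwise Hamming distances:
  Tip_Z vs Tip_E: 6
  Tip_Z vs Tip_K: 4
  Tip_E vs Tip_K: 9
The smallest is 4, between Tip_Z and Tip_K.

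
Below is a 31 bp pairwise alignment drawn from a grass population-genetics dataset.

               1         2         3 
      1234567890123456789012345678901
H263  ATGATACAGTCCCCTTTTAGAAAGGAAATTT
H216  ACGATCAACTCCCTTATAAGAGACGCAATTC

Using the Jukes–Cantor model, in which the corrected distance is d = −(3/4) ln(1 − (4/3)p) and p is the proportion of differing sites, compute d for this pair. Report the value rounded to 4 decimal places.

0.4806

The sequences differ at positions 2 (T/C), 6 (A/C), 7 (C/A), 9 (G/C), 14 (C/T), 16 (T/A), 18 (T/A), 22 (A/G), 24 (G/C), 26 (A/C), 31 (T/C).
p = 11/31 = 0.354839.
d = −0.75 · ln(1 − (4/3)·0.354839) = −0.75 · ln(0.526881) = −0.75 · (-0.640781) = 0.4806.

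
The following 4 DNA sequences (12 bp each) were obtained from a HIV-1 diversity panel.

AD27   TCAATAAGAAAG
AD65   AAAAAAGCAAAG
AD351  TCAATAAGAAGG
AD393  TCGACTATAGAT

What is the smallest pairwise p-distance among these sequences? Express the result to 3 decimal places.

0.083

Pairwise Hamming distances:
  AD27 vs AD65: 5
  AD27 vs AD351: 1
  AD27 vs AD393: 6
  AD65 vs AD351: 6
  AD65 vs AD393: 9
  AD351 vs AD393: 7
The smallest is 1 mismatch, between AD27 and AD351; p = 1/12 = 0.083.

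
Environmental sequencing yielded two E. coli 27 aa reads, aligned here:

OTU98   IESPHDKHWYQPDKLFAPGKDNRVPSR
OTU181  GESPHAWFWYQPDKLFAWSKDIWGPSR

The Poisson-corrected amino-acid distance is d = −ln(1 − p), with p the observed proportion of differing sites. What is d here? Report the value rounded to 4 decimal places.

0.4055

Differing sites — 1:I/G; 6:D/A; 7:K/W; 8:H/F; 18:P/W; 19:G/S; 22:N/I; 23:R/W; 24:V/G.
p = 9/27 = 0.333333.
d = −ln(1 − 0.333333) = −ln(0.666667) = 0.4055.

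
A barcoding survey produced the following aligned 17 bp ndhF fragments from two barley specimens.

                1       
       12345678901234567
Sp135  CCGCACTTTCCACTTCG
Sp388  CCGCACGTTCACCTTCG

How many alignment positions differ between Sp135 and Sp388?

3

Differing sites — 7:T/G; 11:C/A; 12:A/C.
That gives 3 mismatches out of 17 aligned sites, so the Hamming distance is 3.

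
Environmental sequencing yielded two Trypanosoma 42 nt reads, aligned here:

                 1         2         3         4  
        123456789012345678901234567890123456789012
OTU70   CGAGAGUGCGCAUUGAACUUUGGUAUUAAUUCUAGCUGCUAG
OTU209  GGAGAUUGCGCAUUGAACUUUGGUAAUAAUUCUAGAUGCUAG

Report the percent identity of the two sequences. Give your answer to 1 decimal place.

90.5%

The sequences differ at positions 1 (C/G), 6 (G/U), 26 (U/A), 36 (C/A).
38 of the 42 sites match, so the percent identity is 38/42 × 100 = 90.5%.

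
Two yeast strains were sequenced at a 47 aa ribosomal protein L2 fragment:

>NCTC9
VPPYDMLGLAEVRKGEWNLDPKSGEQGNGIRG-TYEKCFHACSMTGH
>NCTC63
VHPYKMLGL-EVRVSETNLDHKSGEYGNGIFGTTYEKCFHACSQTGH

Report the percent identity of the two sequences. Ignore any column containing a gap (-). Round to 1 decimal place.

80.0%

Excluding the 2 gap columns leaves 45 comparable sites.
The sequences differ at positions 2 (P/H), 5 (D/K), 14 (K/V), 15 (G/S), 17 (W/T), 21 (P/H), 26 (Q/Y), 31 (R/F), 44 (M/Q).
36 of the 45 comparable sites match, so the percent identity is 36/45 × 100 = 80.0%.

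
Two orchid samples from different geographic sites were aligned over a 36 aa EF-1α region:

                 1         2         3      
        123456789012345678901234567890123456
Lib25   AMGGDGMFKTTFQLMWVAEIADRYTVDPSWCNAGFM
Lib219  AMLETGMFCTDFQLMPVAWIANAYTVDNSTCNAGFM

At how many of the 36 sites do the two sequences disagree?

Mismatches occur at site 3 (G/L), site 4 (G/E), site 5 (D/T), site 9 (K/C), site 11 (T/D), site 16 (W/P), site 19 (E/W), site 22 (D/N), site 23 (R/A), site 28 (P/N), site 30 (W/T).
That gives 11 mismatches out of 36 aligned sites, so the Hamming distance is 11.

11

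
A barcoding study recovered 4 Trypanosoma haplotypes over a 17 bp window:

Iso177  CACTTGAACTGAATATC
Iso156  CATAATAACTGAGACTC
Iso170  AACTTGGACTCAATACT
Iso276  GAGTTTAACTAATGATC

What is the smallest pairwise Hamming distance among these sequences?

5

Pairwise Hamming distances:
  Iso177 vs Iso156: 7
  Iso177 vs Iso170: 5
  Iso177 vs Iso276: 6
  Iso156 vs Iso170: 12
  Iso156 vs Iso276: 8
  Iso170 vs Iso276: 9
The smallest is 5, between Iso177 and Iso170.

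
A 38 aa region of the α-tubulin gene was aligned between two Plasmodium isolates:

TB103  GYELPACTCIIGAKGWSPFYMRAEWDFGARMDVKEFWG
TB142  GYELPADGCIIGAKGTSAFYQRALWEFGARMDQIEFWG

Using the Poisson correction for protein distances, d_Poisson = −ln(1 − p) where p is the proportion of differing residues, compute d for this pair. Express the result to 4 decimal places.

Mismatches occur at site 7 (C↔D), site 8 (T↔G), site 16 (W↔T), site 18 (P↔A), site 21 (M↔Q), site 24 (E↔L), site 26 (D↔E), site 33 (V↔Q), site 34 (K↔I).
p = 9/38 = 0.236842.
d = −ln(1 − 0.236842) = −ln(0.763158) = 0.2703.

0.2703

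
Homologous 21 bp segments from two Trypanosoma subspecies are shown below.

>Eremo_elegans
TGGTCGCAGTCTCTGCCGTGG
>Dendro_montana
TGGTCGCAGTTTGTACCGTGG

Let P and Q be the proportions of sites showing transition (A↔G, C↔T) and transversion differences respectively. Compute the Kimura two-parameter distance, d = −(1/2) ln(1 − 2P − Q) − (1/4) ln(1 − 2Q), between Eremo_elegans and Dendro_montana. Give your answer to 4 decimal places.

0.1610

The sequences differ at positions 11 (C/T, transition), 13 (C/G, transversion), 15 (G/A, transition).
Of the 3 differences, 2 transitions and 1 transversion over 21 sites: P = 2/21 = 0.095238, Q = 1/21 = 0.047619.
d = −0.5·ln(0.761905) − 0.25·ln(0.904762) = −0.5·(-0.271933) − 0.25·(-0.100083) = 0.1610.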